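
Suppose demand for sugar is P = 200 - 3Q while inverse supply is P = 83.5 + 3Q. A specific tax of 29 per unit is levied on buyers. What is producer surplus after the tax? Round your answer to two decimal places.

Pre-tax equilibrium: 200 - 3Q = 83.5 + 3Q gives Q* = 19.4167, P* = 141.75.
A tax on buyers shifts demand down by 29: (200 - 29) - 3Q = 83.5 + 3Q, so Q_t = 14.5833. Buyers pay P_b = 156.25; sellers receive P_s = P_b - 29 = 127.25.
PS = (1/2)(Q_t)(P_s - 83.5) = (1/2)(14.5833)(43.75) = 319.0104.

319.01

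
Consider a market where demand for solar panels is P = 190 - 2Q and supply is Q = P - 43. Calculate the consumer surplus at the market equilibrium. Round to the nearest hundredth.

Rewriting supply in inverse form: P = 43 + Q.
Set 190 - 2Q = 43 + Q, which gives 147 = 3Q, so Q* = 49 and P* = 190 - 2(49) = 92.
Consumer surplus is the triangle under demand above P*: (1/2)(49)(190 - 92) = (1/2)(49)(98) = 2401.

2401.00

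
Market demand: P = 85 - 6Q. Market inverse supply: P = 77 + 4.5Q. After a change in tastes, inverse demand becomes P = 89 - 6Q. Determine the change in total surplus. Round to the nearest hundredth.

Initial equilibrium: Q_0 = 0.7619, P_0 = 80.4286; CS_0 = (1/2)(0.7619)(4.5714) = 1.7415, PS_0 = (1/2)(0.7619)(3.4286) = 1.3061.
New equilibrium: 89 - 6Q = 77 + 4.5Q gives Q_1 = 1.1429, P_1 = 82.1429; CS_1 = 3.9184, PS_1 = 2.9388.
Change in total surplus = (3.9184 + 2.9388) - (1.7415 + 1.3061) = 3.8095.

3.81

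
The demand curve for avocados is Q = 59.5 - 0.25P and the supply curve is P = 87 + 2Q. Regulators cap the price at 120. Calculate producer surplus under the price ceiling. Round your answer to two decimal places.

272.25

Rewriting demand in inverse form: P = 238 - 4Q.
Free-market equilibrium: 238 - 4Q = 87 + 2Q gives Q* = 25.1667, P* = 137.3333.
At the ceiling price 120, quantity supplied is (120 - 87)/2 = 16.5; supply is the short side, so Q = 16.5 trades at P = 120.
PS is the triangle above supply below 120: (1/2)(16.5)(120 - 87) = 272.25.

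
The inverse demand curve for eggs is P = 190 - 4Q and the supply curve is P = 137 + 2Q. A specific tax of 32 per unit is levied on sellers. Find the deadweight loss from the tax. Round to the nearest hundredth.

Pre-tax equilibrium: 190 - 4Q = 137 + 2Q gives Q* = 8.8333, P* = 154.6667.
A tax on sellers shifts supply up by 32: 190 - 4Q = 137 + 2Q + 32, so Q_t = 3.5. Buyers pay P_b = 176; sellers receive P_s = P_b - 32 = 144.
The welfare triangle lost has base Q* - Q_t = 5.3333 and height t = 32, so DWL = (1/2)(5.3333)(32) = 85.3333.

85.33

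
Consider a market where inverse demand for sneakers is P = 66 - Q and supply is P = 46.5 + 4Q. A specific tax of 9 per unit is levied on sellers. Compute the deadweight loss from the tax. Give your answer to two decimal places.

Pre-tax equilibrium: 66 - Q = 46.5 + 4Q gives Q* = 3.9, P* = 62.1.
With the tax, sellers need 9 more per unit: 66 - Q = 46.5 + 4Q + 9, so Q_t = 2.1. Buyers pay P_b = 63.9; sellers receive P_s = P_b - 9 = 54.9.
Deadweight loss is the triangle between the curves from Q_t to Q*: (1/2)(3.9 - 2.1)(9) = 8.1.

8.10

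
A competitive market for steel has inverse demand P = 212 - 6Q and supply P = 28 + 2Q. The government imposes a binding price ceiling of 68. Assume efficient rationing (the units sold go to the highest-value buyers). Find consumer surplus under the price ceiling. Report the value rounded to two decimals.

1680.00

Free-market equilibrium: 212 - 6Q = 28 + 2Q gives Q* = 23, P* = 74.
At P = 68, sellers supply (68 - 28)/2 = 20 while buyers want more, so the quantity traded is 20 at price 68.
The demand price at Q = 20 is 92. CS is the trapezoid between demand and 68 over [0, 20]: (1/2)[(212 - 68) + (92 - 68)](20) = 1680.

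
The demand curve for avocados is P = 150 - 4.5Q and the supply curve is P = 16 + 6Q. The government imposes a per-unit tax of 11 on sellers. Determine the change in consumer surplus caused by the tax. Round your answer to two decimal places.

-57.69

Pre-tax equilibrium: 150 - 4.5Q = 16 + 6Q gives Q* = 12.7619, P* = 92.5714.
With the tax, sellers need 11 more per unit: 150 - 4.5Q = 16 + 6Q + 11, so Q_t = 11.7143. Buyers pay P_b = 97.2857; sellers receive P_s = P_b - 11 = 86.2857.
Consumers lose the trapezoid between P* and P_b out to Q_t plus the triangle from Q_t to Q*: change in CS = 308.7551 - 366.449 = -57.6939.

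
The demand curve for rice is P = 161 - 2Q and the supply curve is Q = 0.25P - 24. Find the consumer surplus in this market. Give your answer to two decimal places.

117.36

Rewriting supply in inverse form: P = 96 + 4Q.
Set 161 - 2Q = 96 + 4Q, which gives 65 = 6Q, so Q* = 10.8333 and P* = 161 - 2(10.8333) = 139.3333.
CS is the area between the demand curve and P* from 0 to Q*: (1/2)(10.8333)(21.6667) = 117.3611.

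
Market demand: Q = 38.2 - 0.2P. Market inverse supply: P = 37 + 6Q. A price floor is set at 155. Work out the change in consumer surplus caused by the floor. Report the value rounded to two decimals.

-360.40

Rewriting demand in inverse form: P = 191 - 5Q.
Free-market equilibrium: 191 - 5Q = 37 + 6Q gives Q* = 14, P* = 121.
At P = 155, buyers demand (191 - 155)/5 = 7.2 while sellers would supply more, so the quantity traded is 7.2 at price 155.
CS goes from (1/2)(14)(70) = 490 to 129.6 (computed as (191 - 155)(7.2) - (1/2)(5)(7.2)^2), a change of -360.4.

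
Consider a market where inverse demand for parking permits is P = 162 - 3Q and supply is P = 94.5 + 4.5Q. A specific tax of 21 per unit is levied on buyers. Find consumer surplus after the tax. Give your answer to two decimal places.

Without the tax, 162 - 3Q = 94.5 + 4.5Q so Q* = 9 and P* = 135.
With the tax, buyers' net willingness to pay falls by 21: (162 - 21) - 3Q = 94.5 + 4.5Q, so Q_t = 6.2. Buyers pay P_b = 143.4; sellers receive P_s = P_b - 21 = 122.4.
CS = (1/2)(Q_t)(162 - P_b) = (1/2)(6.2)(18.6) = 57.66.

57.66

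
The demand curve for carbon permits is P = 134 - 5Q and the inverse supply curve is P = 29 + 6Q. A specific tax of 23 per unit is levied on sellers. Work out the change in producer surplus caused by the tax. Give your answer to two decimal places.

Pre-tax equilibrium: 134 - 5Q = 29 + 6Q gives Q* = 9.5455, P* = 86.2727.
With the tax, sellers need 23 more per unit: 134 - 5Q = 29 + 6Q + 23, so Q_t = 7.4545. Buyers pay P_b = 96.7273; sellers receive P_s = P_b - 23 = 73.7273.
PS falls from (1/2)(9.5455)(57.2727) = 273.3471 to (1/2)(7.4545)(44.7273) = 166.7107, a change of -106.6364.

-106.64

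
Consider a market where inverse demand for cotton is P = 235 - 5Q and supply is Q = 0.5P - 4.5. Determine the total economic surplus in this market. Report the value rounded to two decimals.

3648.29

Rewriting supply in inverse form: P = 9 + 2Q.
Setting demand equal to supply, 226 = 7Q, so Q* = 32.2857 and P* = 73.5714.
CS = (1/2)(32.2857)(161.4286) = 2605.9184 and PS = (1/2)(32.2857)(64.5714) = 1042.3673, so total surplus = 3648.2857.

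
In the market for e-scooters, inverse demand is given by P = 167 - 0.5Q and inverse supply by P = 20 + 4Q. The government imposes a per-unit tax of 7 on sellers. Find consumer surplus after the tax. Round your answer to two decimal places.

241.98

Without the tax, 167 - 0.5Q = 20 + 4Q so Q* = 32.6667 and P* = 150.6667.
With the tax, sellers need 7 more per unit: 167 - 0.5Q = 20 + 4Q + 7, so Q_t = 31.1111. Buyers pay P_b = 151.4444; sellers receive P_s = P_b - 7 = 144.4444.
Consumer surplus is the triangle under demand above P_b: (1/2)(31.1111)(167 - 151.4444) = 241.9753.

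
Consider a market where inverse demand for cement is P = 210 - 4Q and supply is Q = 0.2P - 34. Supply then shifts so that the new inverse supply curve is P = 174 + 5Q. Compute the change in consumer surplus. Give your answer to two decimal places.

Rewriting supply in inverse form: P = 170 + 5Q.
Initial equilibrium: Q_0 = 4.4444, P_0 = 192.2222; CS_0 = (1/2)(4.4444)(17.7778) = 39.5062, PS_0 = (1/2)(4.4444)(22.2222) = 49.3827.
New equilibrium: 210 - 4Q = 174 + 5Q gives Q_1 = 4, P_1 = 194; CS_1 = 32, PS_1 = 40.
Change in consumer surplus = 32 - 39.5062 = -7.5062.

-7.51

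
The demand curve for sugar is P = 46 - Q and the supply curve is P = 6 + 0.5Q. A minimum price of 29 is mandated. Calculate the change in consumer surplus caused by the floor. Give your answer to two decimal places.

Without the control, 46 - Q = 6 + 0.5Q so Q* = 26.6667 and P* = 19.3333.
At P = 29, buyers demand (46 - 29)/1 = 17 while sellers would supply more, so the quantity traded is 17 at price 29.
CS goes from (1/2)(26.6667)(26.6667) = 355.5556 to 144.5 (computed as (46 - 29)(17) - (1/2)(1)(17)^2), a change of -211.0556.

-211.06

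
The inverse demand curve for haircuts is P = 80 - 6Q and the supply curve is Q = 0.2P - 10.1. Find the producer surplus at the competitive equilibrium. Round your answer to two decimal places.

Rewriting supply in inverse form: P = 50.5 + 5Q.
Setting demand equal to supply, 29.5 = 11Q, so Q* = 2.6818 and P* = 63.9091.
PS is the area between P* and the supply curve from 0 to Q*: (1/2)(2.6818)(13.4091) = 17.9804.

17.98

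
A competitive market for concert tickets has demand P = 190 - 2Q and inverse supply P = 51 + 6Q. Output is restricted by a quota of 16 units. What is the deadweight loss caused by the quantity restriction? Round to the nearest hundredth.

7.56

Unrestricted equilibrium: Q* = (190 - 51)/(2 + 6) = 17.375.
At Q = 16 the demand price is 190 - 2(16) = 158 and the supply price is 51 + 6(16) = 147.
DWL = (1/2)(gap between curves at 16) x (Q* - 16) = (1/2)(11)(1.375) = 7.5625.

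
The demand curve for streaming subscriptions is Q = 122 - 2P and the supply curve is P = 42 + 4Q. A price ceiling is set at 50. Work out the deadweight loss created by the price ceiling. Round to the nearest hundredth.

11.11

Rewriting demand in inverse form: P = 61 - 0.5Q.
Free-market equilibrium: 61 - 0.5Q = 42 + 4Q gives Q* = 4.2222, P* = 58.8889.
At P = 50, sellers supply (50 - 42)/4 = 2 while buyers want more, so the quantity traded is 2 at price 50.
At Q = 2 the demand price is 60 and the supply price is 50. Deadweight loss is the triangle between the curves from 2 to 4.2222: (1/2)(60 - 50)(4.2222 - 2) = 11.1111.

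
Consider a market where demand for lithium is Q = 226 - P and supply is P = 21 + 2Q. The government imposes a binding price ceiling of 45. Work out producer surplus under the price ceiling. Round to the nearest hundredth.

144.00

Rewriting demand in inverse form: P = 226 - Q.
Free-market equilibrium: 226 - Q = 21 + 2Q gives Q* = 68.3333, P* = 157.6667.
At P = 45, sellers supply (45 - 21)/2 = 12 while buyers want more, so the quantity traded is 12 at price 45.
PS is the triangle above supply below 45: (1/2)(12)(45 - 21) = 144.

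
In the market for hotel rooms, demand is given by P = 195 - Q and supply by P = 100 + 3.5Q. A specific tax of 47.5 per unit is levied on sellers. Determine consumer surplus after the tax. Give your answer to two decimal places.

55.71

Without the tax, 195 - Q = 100 + 3.5Q so Q* = 21.1111 and P* = 173.8889.
With the tax, sellers need 47.5 more per unit: 195 - Q = 100 + 3.5Q + 47.5, so Q_t = 10.5556. Buyers pay P_b = 184.4444; sellers receive P_s = P_b - 47.5 = 136.9444.
CS = (1/2)(Q_t)(195 - P_b) = (1/2)(10.5556)(10.5556) = 55.7099.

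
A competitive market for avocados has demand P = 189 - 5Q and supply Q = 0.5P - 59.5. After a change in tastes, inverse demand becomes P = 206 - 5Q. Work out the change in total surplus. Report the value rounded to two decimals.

Rewriting supply in inverse form: P = 119 + 2Q.
Initial equilibrium: Q_0 = 10, P_0 = 139; CS_0 = (1/2)(10)(50) = 250, PS_0 = (1/2)(10)(20) = 100.
New equilibrium: 206 - 5Q = 119 + 2Q gives Q_1 = 12.4286, P_1 = 143.8571; CS_1 = 386.1735, PS_1 = 154.4694.
Change in total surplus = (386.1735 + 154.4694) - (250 + 100) = 190.6429.

190.64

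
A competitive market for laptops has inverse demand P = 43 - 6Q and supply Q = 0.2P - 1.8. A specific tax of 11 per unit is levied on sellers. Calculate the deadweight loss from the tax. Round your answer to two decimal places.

5.50

Rewriting supply in inverse form: P = 9 + 5Q.
Without the tax, 43 - 6Q = 9 + 5Q so Q* = 3.0909 and P* = 24.4545.
A tax on sellers shifts supply up by 11: 43 - 6Q = 9 + 5Q + 11, so Q_t = 2.0909. Buyers pay P_b = 30.4545; sellers receive P_s = P_b - 11 = 19.4545.
Deadweight loss is the triangle between the curves from Q_t to Q*: (1/2)(3.0909 - 2.0909)(11) = 5.5.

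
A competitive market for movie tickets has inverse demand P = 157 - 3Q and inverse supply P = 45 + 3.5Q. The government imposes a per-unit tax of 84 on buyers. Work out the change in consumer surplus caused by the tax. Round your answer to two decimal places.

-417.51

Without the tax, 157 - 3Q = 45 + 3.5Q so Q* = 17.2308 and P* = 105.3077.
With the tax, buyers' net willingness to pay falls by 84: (157 - 84) - 3Q = 45 + 3.5Q, so Q_t = 4.3077. Buyers pay P_b = 144.0769; sellers receive P_s = P_b - 84 = 60.0769.
CS falls from (1/2)(17.2308)(51.6923) = 445.3491 to (1/2)(4.3077)(12.9231) = 27.8343, a change of -417.5148.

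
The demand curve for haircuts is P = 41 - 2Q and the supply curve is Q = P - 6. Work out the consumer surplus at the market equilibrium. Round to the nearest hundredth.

136.11

Rewriting supply in inverse form: P = 6 + Q.
Setting demand equal to supply, 35 = 3Q, so Q* = 11.6667 and P* = 17.6667.
The demand choke price is 41, so CS = (1/2)(Q*)(41 - P*) = (1/2)(11.6667)(23.3333) = 136.1111.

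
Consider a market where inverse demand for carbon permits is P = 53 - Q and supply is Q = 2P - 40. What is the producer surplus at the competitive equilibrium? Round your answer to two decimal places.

Rewriting supply in inverse form: P = 20 + 0.5Q.
Setting demand equal to supply, 33 = 1.5Q, so Q* = 22 and P* = 31.
Producer surplus is the triangle above supply below P*: (1/2)(22)(31 - 20) = (1/2)(22)(11) = 121.

121.00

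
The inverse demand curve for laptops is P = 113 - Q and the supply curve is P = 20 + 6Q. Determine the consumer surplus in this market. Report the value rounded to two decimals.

88.26

Set 113 - Q = 20 + 6Q, which gives 93 = 7Q, so Q* = 13.2857 and P* = 113 - (13.2857) = 99.7143.
CS is the area between the demand curve and P* from 0 to Q*: (1/2)(13.2857)(13.2857) = 88.2551.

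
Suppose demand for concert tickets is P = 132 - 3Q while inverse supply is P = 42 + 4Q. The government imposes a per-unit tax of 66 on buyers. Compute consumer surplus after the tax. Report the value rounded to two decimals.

Without the tax, 132 - 3Q = 42 + 4Q so Q* = 12.8571 and P* = 93.4286.
With the tax, buyers' net willingness to pay falls by 66: (132 - 66) - 3Q = 42 + 4Q, so Q_t = 3.4286. Buyers pay P_b = 121.7143; sellers receive P_s = P_b - 66 = 55.7143.
Consumer surplus is the triangle under demand above P_b: (1/2)(3.4286)(132 - 121.7143) = 17.6327.

17.63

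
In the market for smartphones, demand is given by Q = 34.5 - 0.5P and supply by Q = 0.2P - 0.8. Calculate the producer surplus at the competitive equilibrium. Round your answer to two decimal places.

215.56

Rewriting demand in inverse form: P = 69 - 2Q.
Rewriting supply in inverse form: P = 4 + 5Q.
Equilibrium: 69 - 2Q = 4 + 5Q, so Q* = 9.2857 and P* = 50.4286.
PS is the area between P* and the supply curve from 0 to Q*: (1/2)(9.2857)(46.4286) = 215.5612.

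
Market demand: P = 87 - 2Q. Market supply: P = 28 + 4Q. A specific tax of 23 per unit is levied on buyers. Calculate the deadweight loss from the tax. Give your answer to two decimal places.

Pre-tax equilibrium: 87 - 2Q = 28 + 4Q gives Q* = 9.8333, P* = 67.3333.
With the tax, buyers' net willingness to pay falls by 23: (87 - 23) - 2Q = 28 + 4Q, so Q_t = 6. Buyers pay P_b = 75; sellers receive P_s = P_b - 23 = 52.
The welfare triangle lost has base Q* - Q_t = 3.8333 and height t = 23, so DWL = (1/2)(3.8333)(23) = 44.0833.

44.08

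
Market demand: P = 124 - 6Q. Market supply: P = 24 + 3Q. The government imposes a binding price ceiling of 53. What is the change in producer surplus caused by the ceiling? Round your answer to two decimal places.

-45.02

Free-market equilibrium: 124 - 6Q = 24 + 3Q gives Q* = 11.1111, P* = 57.3333.
At P = 53, sellers supply (53 - 24)/3 = 9.6667 while buyers want more, so the quantity traded is 9.6667 at price 53.
PS goes from (1/2)(11.1111)(33.3333) = 185.1852 to 140.1667 (computed as (53 - 24)(9.6667) - (1/2)(3)(9.6667)^2), a change of -45.0185.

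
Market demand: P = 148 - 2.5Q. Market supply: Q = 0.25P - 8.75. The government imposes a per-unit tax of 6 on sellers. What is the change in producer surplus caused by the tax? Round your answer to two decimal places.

Rewriting supply in inverse form: P = 35 + 4Q.
Pre-tax equilibrium: 148 - 2.5Q = 35 + 4Q gives Q* = 17.3846, P* = 104.5385.
With the tax, sellers need 6 more per unit: 148 - 2.5Q = 35 + 4Q + 6, so Q_t = 16.4615. Buyers pay P_b = 106.8462; sellers receive P_s = P_b - 6 = 100.8462.
PS falls from (1/2)(17.3846)(69.5385) = 604.4497 to (1/2)(16.4615)(65.8462) = 541.9645, a change of -62.4852.

-62.49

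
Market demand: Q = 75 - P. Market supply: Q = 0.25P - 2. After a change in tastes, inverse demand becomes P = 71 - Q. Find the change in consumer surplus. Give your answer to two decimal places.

-10.40

Rewriting demand in inverse form: P = 75 - Q.
Rewriting supply in inverse form: P = 8 + 4Q.
Initial equilibrium: Q_0 = 13.4, P_0 = 61.6; CS_0 = (1/2)(13.4)(13.4) = 89.78, PS_0 = (1/2)(13.4)(53.6) = 359.12.
New equilibrium: 71 - Q = 8 + 4Q gives Q_1 = 12.6, P_1 = 58.4; CS_1 = 79.38, PS_1 = 317.52.
Change in consumer surplus = 79.38 - 89.78 = -10.4.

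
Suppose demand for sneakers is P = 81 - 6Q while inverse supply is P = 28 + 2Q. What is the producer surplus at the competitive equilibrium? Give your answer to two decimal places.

43.89

Equilibrium: 81 - 6Q = 28 + 2Q, so Q* = 6.625 and P* = 41.25.
The supply curve's price intercept is 28, so PS = (1/2)(Q*)(P* - 28) = (1/2)(6.625)(13.25) = 43.8906.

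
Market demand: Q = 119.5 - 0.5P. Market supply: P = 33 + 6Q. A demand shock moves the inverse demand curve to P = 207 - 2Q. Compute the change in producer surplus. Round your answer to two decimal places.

Rewriting demand in inverse form: P = 239 - 2Q.
Initial equilibrium: Q_0 = 25.75, P_0 = 187.5; CS_0 = (1/2)(25.75)(51.5) = 663.0625, PS_0 = (1/2)(25.75)(154.5) = 1989.1875.
New equilibrium: 207 - 2Q = 33 + 6Q gives Q_1 = 21.75, P_1 = 163.5; CS_1 = 473.0625, PS_1 = 1419.1875.
Change in producer surplus = 1419.1875 - 1989.1875 = -570.

-570.00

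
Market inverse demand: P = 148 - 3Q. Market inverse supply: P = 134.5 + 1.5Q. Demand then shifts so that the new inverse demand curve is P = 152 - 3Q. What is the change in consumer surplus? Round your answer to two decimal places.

Initial equilibrium: Q_0 = 3, P_0 = 139; CS_0 = (1/2)(3)(9) = 13.5, PS_0 = (1/2)(3)(4.5) = 6.75.
New equilibrium: 152 - 3Q = 134.5 + 1.5Q gives Q_1 = 3.8889, P_1 = 140.3333; CS_1 = 22.6852, PS_1 = 11.3426.
Change in consumer surplus = 22.6852 - 13.5 = 9.1852.

9.19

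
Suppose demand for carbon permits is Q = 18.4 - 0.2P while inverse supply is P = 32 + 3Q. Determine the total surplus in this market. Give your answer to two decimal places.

225.00

Rewriting demand in inverse form: P = 92 - 5Q.
Set 92 - 5Q = 32 + 3Q, which gives 60 = 8Q, so Q* = 7.5 and P* = 92 - 5(7.5) = 54.5.
Total surplus is the full triangle between the curves from 0 to Q*: (1/2)(7.5)(92 - 32) = 225.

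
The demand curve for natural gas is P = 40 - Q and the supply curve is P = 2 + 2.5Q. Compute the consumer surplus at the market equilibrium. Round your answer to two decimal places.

58.94

Setting demand equal to supply, 38 = 3.5Q, so Q* = 10.8571 and P* = 29.1429.
The demand choke price is 40, so CS = (1/2)(Q*)(40 - P*) = (1/2)(10.8571)(10.8571) = 58.9388.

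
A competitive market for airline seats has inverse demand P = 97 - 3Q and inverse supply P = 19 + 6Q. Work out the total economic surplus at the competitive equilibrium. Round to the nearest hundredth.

338.00

Set 97 - 3Q = 19 + 6Q, which gives 78 = 9Q, so Q* = 8.6667 and P* = 97 - 3(8.6667) = 71.
Total surplus is the full triangle between the curves from 0 to Q*: (1/2)(8.6667)(97 - 19) = 338.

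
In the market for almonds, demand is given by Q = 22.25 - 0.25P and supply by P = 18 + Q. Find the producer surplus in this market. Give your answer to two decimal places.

Rewriting demand in inverse form: P = 89 - 4Q.
Equilibrium: 89 - 4Q = 18 + Q, so Q* = 14.2 and P* = 32.2.
The supply curve's price intercept is 18, so PS = (1/2)(Q*)(P* - 18) = (1/2)(14.2)(14.2) = 100.82.

100.82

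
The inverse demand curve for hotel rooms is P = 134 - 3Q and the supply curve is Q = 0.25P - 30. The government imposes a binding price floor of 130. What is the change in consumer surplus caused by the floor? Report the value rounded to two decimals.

-3.33

Rewriting supply in inverse form: P = 120 + 4Q.
Free-market equilibrium: 134 - 3Q = 120 + 4Q gives Q* = 2, P* = 128.
At P = 130, buyers demand (134 - 130)/3 = 1.3333 while sellers would supply more, so the quantity traded is 1.3333 at price 130.
CS goes from (1/2)(2)(6) = 6 to 2.6667 (computed as (134 - 130)(1.3333) - (1/2)(3)(1.3333)^2), a change of -3.3333.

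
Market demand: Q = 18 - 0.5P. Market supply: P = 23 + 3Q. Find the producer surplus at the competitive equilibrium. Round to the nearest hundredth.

10.14

Rewriting demand in inverse form: P = 36 - 2Q.
Set 36 - 2Q = 23 + 3Q, which gives 13 = 5Q, so Q* = 2.6 and P* = 36 - 2(2.6) = 30.8.
PS is the area between P* and the supply curve from 0 to Q*: (1/2)(2.6)(7.8) = 10.14.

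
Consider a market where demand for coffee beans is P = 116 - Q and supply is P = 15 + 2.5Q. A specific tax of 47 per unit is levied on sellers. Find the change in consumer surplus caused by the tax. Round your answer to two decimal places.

-297.35

Pre-tax equilibrium: 116 - Q = 15 + 2.5Q gives Q* = 28.8571, P* = 87.1429.
A tax on sellers shifts supply up by 47: 116 - Q = 15 + 2.5Q + 47, so Q_t = 15.4286. Buyers pay P_b = 100.5714; sellers receive P_s = P_b - 47 = 53.5714.
CS falls from (1/2)(28.8571)(28.8571) = 416.3673 to (1/2)(15.4286)(15.4286) = 119.0204, a change of -297.3469.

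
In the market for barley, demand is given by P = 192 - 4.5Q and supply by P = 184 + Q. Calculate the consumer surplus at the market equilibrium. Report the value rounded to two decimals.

4.76

Setting demand equal to supply, 8 = 5.5Q, so Q* = 1.4545 and P* = 185.4545.
Consumer surplus is the triangle under demand above P*: (1/2)(1.4545)(192 - 185.4545) = (1/2)(1.4545)(6.5455) = 4.7603.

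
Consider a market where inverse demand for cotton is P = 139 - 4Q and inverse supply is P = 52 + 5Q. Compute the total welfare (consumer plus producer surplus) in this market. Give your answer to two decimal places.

420.50

Set 139 - 4Q = 52 + 5Q, which gives 87 = 9Q, so Q* = 9.6667 and P* = 139 - 4(9.6667) = 100.3333.
CS = (1/2)(9.6667)(38.6667) = 186.8889 and PS = (1/2)(9.6667)(48.3333) = 233.6111, so total surplus = 420.5.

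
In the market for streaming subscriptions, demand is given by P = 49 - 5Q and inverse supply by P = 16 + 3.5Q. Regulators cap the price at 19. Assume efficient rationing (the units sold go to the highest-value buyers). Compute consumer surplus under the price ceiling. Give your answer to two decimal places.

23.88

Free-market equilibrium: 49 - 5Q = 16 + 3.5Q gives Q* = 3.8824, P* = 29.5882.
At P = 19, sellers supply (19 - 16)/3.5 = 0.8571 while buyers want more, so the quantity traded is 0.8571 at price 19.
The demand price at Q = 0.8571 is 44.7143. CS is the trapezoid between demand and 19 over [0, 0.8571]: (1/2)[(49 - 19) + (44.7143 - 19)](0.8571) = 23.8776.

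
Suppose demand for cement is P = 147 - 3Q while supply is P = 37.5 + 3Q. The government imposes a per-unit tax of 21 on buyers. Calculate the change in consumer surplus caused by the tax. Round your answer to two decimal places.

-173.25

Without the tax, 147 - 3Q = 37.5 + 3Q so Q* = 18.25 and P* = 92.25.
With the tax, buyers' net willingness to pay falls by 21: (147 - 21) - 3Q = 37.5 + 3Q, so Q_t = 14.75. Buyers pay P_b = 102.75; sellers receive P_s = P_b - 21 = 81.75.
CS falls from (1/2)(18.25)(54.75) = 499.5938 to (1/2)(14.75)(44.25) = 326.3438, a change of -173.25.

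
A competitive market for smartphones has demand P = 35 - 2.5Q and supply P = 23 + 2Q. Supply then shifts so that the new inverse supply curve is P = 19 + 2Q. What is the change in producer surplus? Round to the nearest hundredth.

5.53

Initial equilibrium: Q_0 = 2.6667, P_0 = 28.3333; CS_0 = (1/2)(2.6667)(6.6667) = 8.8889, PS_0 = (1/2)(2.6667)(5.3333) = 7.1111.
New equilibrium: 35 - 2.5Q = 19 + 2Q gives Q_1 = 3.5556, P_1 = 26.1111; CS_1 = 15.8025, PS_1 = 12.642.
Change in producer surplus = 12.642 - 7.1111 = 5.5309.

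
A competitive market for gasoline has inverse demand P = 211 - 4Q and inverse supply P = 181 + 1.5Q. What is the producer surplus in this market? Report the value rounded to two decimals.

Equilibrium: 211 - 4Q = 181 + 1.5Q, so Q* = 5.4545 and P* = 189.1818.
The supply curve's price intercept is 181, so PS = (1/2)(Q*)(P* - 181) = (1/2)(5.4545)(8.1818) = 22.314.

22.31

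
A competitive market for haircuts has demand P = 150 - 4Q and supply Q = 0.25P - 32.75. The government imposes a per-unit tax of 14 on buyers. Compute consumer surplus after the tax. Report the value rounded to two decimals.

Rewriting supply in inverse form: P = 131 + 4Q.
Without the tax, 150 - 4Q = 131 + 4Q so Q* = 2.375 and P* = 140.5.
With the tax, buyers' net willingness to pay falls by 14: (150 - 14) - 4Q = 131 + 4Q, so Q_t = 0.625. Buyers pay P_b = 147.5; sellers receive P_s = P_b - 14 = 133.5.
CS = (1/2)(Q_t)(150 - P_b) = (1/2)(0.625)(2.5) = 0.7812.

0.78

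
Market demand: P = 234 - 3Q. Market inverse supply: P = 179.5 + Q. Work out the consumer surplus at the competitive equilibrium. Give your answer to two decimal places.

278.46

Set 234 - 3Q = 179.5 + Q, which gives 54.5 = 4Q, so Q* = 13.625 and P* = 234 - 3(13.625) = 193.125.
CS is the area between the demand curve and P* from 0 to Q*: (1/2)(13.625)(40.875) = 278.4609.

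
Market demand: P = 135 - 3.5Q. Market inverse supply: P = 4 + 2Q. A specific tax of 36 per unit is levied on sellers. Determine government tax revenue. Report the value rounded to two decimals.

621.82

Pre-tax equilibrium: 135 - 3.5Q = 4 + 2Q gives Q* = 23.8182, P* = 51.6364.
A tax on sellers shifts supply up by 36: 135 - 3.5Q = 4 + 2Q + 36, so Q_t = 17.2727. Buyers pay P_b = 74.5455; sellers receive P_s = P_b - 36 = 38.5455.
Revenue is the tax times quantity traded: 36 x 17.2727 = 621.8182.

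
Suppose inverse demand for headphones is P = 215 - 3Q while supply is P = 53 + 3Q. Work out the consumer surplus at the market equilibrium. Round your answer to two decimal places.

Set 215 - 3Q = 53 + 3Q, which gives 162 = 6Q, so Q* = 27 and P* = 215 - 3(27) = 134.
The demand choke price is 215, so CS = (1/2)(Q*)(215 - P*) = (1/2)(27)(81) = 1093.5.

1093.50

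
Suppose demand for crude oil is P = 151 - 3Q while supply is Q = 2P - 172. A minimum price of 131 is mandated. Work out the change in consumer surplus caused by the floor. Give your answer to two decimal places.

-450.68

Rewriting supply in inverse form: P = 86 + 0.5Q.
Without the control, 151 - 3Q = 86 + 0.5Q so Q* = 18.5714 and P* = 95.2857.
At P = 131, buyers demand (151 - 131)/3 = 6.6667 while sellers would supply more, so the quantity traded is 6.6667 at price 131.
CS goes from (1/2)(18.5714)(55.7143) = 517.3469 to 66.6667 (computed as (151 - 131)(6.6667) - (1/2)(3)(6.6667)^2), a change of -450.6803.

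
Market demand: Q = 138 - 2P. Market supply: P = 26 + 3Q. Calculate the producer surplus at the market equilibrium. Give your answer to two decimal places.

Rewriting demand in inverse form: P = 69 - 0.5Q.
Setting demand equal to supply, 43 = 3.5Q, so Q* = 12.2857 and P* = 62.8571.
The supply curve's price intercept is 26, so PS = (1/2)(Q*)(P* - 26) = (1/2)(12.2857)(36.8571) = 226.4082.

226.41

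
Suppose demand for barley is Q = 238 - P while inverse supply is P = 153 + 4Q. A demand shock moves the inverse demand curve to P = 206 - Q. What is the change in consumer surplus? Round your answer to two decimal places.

Rewriting demand in inverse form: P = 238 - Q.
Initial equilibrium: Q_0 = 17, P_0 = 221; CS_0 = (1/2)(17)(17) = 144.5, PS_0 = (1/2)(17)(68) = 578.
New equilibrium: 206 - Q = 153 + 4Q gives Q_1 = 10.6, P_1 = 195.4; CS_1 = 56.18, PS_1 = 224.72.
Change in consumer surplus = 56.18 - 144.5 = -88.32.

-88.32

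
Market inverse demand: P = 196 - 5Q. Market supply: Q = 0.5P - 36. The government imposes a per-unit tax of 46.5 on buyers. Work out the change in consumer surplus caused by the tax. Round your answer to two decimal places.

Rewriting supply in inverse form: P = 72 + 2Q.
Pre-tax equilibrium: 196 - 5Q = 72 + 2Q gives Q* = 17.7143, P* = 107.4286.
With the tax, buyers' net willingness to pay falls by 46.5: (196 - 46.5) - 5Q = 72 + 2Q, so Q_t = 11.0714. Buyers pay P_b = 140.6429; sellers receive P_s = P_b - 46.5 = 94.1429.
CS falls from (1/2)(17.7143)(88.5714) = 784.4898 to (1/2)(11.0714)(55.3571) = 306.4413, a change of -478.0485.

-478.05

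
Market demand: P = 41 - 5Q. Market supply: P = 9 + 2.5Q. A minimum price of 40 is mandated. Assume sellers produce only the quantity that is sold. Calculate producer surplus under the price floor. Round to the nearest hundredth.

6.15

Free-market equilibrium: 41 - 5Q = 9 + 2.5Q gives Q* = 4.2667, P* = 19.6667.
At the floor price 40, quantity demanded is (41 - 40)/5 = 0.2; demand is the short side, so Q = 0.2 trades at P = 40.
The supply price at Q = 0.2 is 9.5. PS is the trapezoid between 40 and supply over [0, 0.2]: (1/2)[(40 - 9) + (40 - 9.5)](0.2) = 6.15.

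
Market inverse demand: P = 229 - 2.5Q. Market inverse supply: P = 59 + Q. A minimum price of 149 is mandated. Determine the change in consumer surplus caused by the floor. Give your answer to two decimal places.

Free-market equilibrium: 229 - 2.5Q = 59 + Q gives Q* = 48.5714, P* = 107.5714.
At the floor price 149, quantity demanded is (229 - 149)/2.5 = 32; demand is the short side, so Q = 32 trades at P = 149.
CS goes from (1/2)(48.5714)(121.4286) = 2948.9796 to 1280 (computed as (229 - 149)(32) - (1/2)(2.5)(32)^2), a change of -1668.9796.

-1668.98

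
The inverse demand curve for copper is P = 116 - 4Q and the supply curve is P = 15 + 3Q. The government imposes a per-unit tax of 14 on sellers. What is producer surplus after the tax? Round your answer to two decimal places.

Without the tax, 116 - 4Q = 15 + 3Q so Q* = 14.4286 and P* = 58.2857.
With the tax, sellers need 14 more per unit: 116 - 4Q = 15 + 3Q + 14, so Q_t = 12.4286. Buyers pay P_b = 66.2857; sellers receive P_s = P_b - 14 = 52.2857.
Producer surplus is the triangle above supply below P_s: (1/2)(12.4286)(52.2857 - 15) = 231.7041.

231.70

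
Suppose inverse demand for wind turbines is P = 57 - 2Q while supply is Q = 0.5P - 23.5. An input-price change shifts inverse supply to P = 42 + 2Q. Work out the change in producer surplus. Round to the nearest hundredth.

7.81

Rewriting supply in inverse form: P = 47 + 2Q.
Initial equilibrium: Q_0 = 2.5, P_0 = 52; CS_0 = (1/2)(2.5)(5) = 6.25, PS_0 = (1/2)(2.5)(5) = 6.25.
New equilibrium: 57 - 2Q = 42 + 2Q gives Q_1 = 3.75, P_1 = 49.5; CS_1 = 14.0625, PS_1 = 14.0625.
Change in producer surplus = 14.0625 - 6.25 = 7.8125.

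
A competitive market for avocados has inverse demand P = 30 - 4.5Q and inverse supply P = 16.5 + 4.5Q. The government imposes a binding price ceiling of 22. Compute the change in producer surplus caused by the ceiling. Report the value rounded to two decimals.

-1.70

Without the control, 30 - 4.5Q = 16.5 + 4.5Q so Q* = 1.5 and P* = 23.25.
At P = 22, sellers supply (22 - 16.5)/4.5 = 1.2222 while buyers want more, so the quantity traded is 1.2222 at price 22.
PS goes from (1/2)(1.5)(6.75) = 5.0625 to 3.3611 (computed as (22 - 16.5)(1.2222) - (1/2)(4.5)(1.2222)^2), a change of -1.7014.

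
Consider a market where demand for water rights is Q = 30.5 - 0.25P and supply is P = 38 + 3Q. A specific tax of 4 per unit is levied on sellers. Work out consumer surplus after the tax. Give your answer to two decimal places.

261.22

Rewriting demand in inverse form: P = 122 - 4Q.
Without the tax, 122 - 4Q = 38 + 3Q so Q* = 12 and P* = 74.
With the tax, sellers need 4 more per unit: 122 - 4Q = 38 + 3Q + 4, so Q_t = 11.4286. Buyers pay P_b = 76.2857; sellers receive P_s = P_b - 4 = 72.2857.
CS = (1/2)(Q_t)(122 - P_b) = (1/2)(11.4286)(45.7143) = 261.2245.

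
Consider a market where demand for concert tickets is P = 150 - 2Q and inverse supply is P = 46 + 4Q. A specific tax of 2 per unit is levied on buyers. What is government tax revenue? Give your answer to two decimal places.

34.00

Without the tax, 150 - 2Q = 46 + 4Q so Q* = 17.3333 and P* = 115.3333.
A tax on buyers shifts demand down by 2: (150 - 2) - 2Q = 46 + 4Q, so Q_t = 17. Buyers pay P_b = 116; sellers receive P_s = P_b - 2 = 114.
Tax revenue = t x Q_t = 2 x 17 = 34.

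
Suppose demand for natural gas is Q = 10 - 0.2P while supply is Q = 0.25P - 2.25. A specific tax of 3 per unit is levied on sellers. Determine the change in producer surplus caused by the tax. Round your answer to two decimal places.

Rewriting demand in inverse form: P = 50 - 5Q.
Rewriting supply in inverse form: P = 9 + 4Q.
Pre-tax equilibrium: 50 - 5Q = 9 + 4Q gives Q* = 4.5556, P* = 27.2222.
A tax on sellers shifts supply up by 3: 50 - 5Q = 9 + 4Q + 3, so Q_t = 4.2222. Buyers pay P_b = 28.8889; sellers receive P_s = P_b - 3 = 25.8889.
PS falls from (1/2)(4.5556)(18.2222) = 41.5062 to (1/2)(4.2222)(16.8889) = 35.6543, a change of -5.8519.

-5.85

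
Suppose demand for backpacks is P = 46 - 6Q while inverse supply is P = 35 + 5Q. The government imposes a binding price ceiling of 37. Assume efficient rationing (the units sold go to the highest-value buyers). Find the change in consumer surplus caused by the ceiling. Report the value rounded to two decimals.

Free-market equilibrium: 46 - 6Q = 35 + 5Q gives Q* = 1, P* = 40.
At the ceiling price 37, quantity supplied is (37 - 35)/5 = 0.4; supply is the short side, so Q = 0.4 trades at P = 37.
CS goes from (1/2)(1)(6) = 3 to 3.12 (computed as (46 - 37)(0.4) - (1/2)(6)(0.4)^2), a change of 0.12.

0.12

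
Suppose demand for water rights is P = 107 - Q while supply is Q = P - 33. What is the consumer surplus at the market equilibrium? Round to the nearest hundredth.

684.50

Rewriting supply in inverse form: P = 33 + Q.
Equilibrium: 107 - Q = 33 + Q, so Q* = 37 and P* = 70.
CS is the area between the demand curve and P* from 0 to Q*: (1/2)(37)(37) = 684.5.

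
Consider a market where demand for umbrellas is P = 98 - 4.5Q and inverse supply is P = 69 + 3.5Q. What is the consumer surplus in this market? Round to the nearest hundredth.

29.57

Equilibrium: 98 - 4.5Q = 69 + 3.5Q, so Q* = 3.625 and P* = 81.6875.
The demand choke price is 98, so CS = (1/2)(Q*)(98 - P*) = (1/2)(3.625)(16.3125) = 29.5664.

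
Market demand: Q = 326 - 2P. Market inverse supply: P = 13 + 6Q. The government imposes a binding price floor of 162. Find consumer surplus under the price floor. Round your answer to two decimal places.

1.00

Rewriting demand in inverse form: P = 163 - 0.5Q.
Free-market equilibrium: 163 - 0.5Q = 13 + 6Q gives Q* = 23.0769, P* = 151.4615.
At P = 162, buyers demand (163 - 162)/0.5 = 2 while sellers would supply more, so the quantity traded is 2 at price 162.
CS is the triangle under demand above 162: (1/2)(2)(163 - 162) = 1.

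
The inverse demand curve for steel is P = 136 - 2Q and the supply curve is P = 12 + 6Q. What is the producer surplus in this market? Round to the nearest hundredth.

Set 136 - 2Q = 12 + 6Q, which gives 124 = 8Q, so Q* = 15.5 and P* = 136 - 2(15.5) = 105.
Producer surplus is the triangle above supply below P*: (1/2)(15.5)(105 - 12) = (1/2)(15.5)(93) = 720.75.

720.75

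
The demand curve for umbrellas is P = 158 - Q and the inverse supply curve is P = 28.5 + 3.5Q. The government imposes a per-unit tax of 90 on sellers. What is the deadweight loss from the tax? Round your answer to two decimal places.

900.00

Without the tax, 158 - Q = 28.5 + 3.5Q so Q* = 28.7778 and P* = 129.2222.
With the tax, sellers need 90 more per unit: 158 - Q = 28.5 + 3.5Q + 90, so Q_t = 8.7778. Buyers pay P_b = 149.2222; sellers receive P_s = P_b - 90 = 59.2222.
Deadweight loss is the triangle between the curves from Q_t to Q*: (1/2)(28.7778 - 8.7778)(90) = 900.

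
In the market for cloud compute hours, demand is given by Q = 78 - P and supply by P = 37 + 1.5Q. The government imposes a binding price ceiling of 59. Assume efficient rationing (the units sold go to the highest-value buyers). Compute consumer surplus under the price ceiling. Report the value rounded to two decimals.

Rewriting demand in inverse form: P = 78 - Q.
Free-market equilibrium: 78 - Q = 37 + 1.5Q gives Q* = 16.4, P* = 61.6.
At P = 59, sellers supply (59 - 37)/1.5 = 14.6667 while buyers want more, so the quantity traded is 14.6667 at price 59.
The demand price at Q = 14.6667 is 63.3333. CS is the trapezoid between demand and 59 over [0, 14.6667]: (1/2)[(78 - 59) + (63.3333 - 59)](14.6667) = 171.1111.

171.11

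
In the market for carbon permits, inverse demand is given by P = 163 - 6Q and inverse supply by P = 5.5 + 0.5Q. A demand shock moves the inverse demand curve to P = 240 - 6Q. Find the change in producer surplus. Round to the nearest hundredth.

178.60

Initial equilibrium: Q_0 = 24.2308, P_0 = 17.6154; CS_0 = (1/2)(24.2308)(145.3846) = 1761.3905, PS_0 = (1/2)(24.2308)(12.1154) = 146.7825.
New equilibrium: 240 - 6Q = 5.5 + 0.5Q gives Q_1 = 36.0769, P_1 = 23.5385; CS_1 = 3904.6331, PS_1 = 325.3861.
Change in producer surplus = 325.3861 - 146.7825 = 178.6036.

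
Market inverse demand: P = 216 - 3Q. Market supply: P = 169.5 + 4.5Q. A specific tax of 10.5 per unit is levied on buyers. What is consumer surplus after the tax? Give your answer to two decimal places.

Pre-tax equilibrium: 216 - 3Q = 169.5 + 4.5Q gives Q* = 6.2, P* = 197.4.
With the tax, buyers' net willingness to pay falls by 10.5: (216 - 10.5) - 3Q = 169.5 + 4.5Q, so Q_t = 4.8. Buyers pay P_b = 201.6; sellers receive P_s = P_b - 10.5 = 191.1.
Consumer surplus is the triangle under demand above P_b: (1/2)(4.8)(216 - 201.6) = 34.56.

34.56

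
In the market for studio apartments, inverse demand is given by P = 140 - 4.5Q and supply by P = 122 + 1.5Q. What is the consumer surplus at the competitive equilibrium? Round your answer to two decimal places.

20.25

Set 140 - 4.5Q = 122 + 1.5Q, which gives 18 = 6Q, so Q* = 3 and P* = 140 - 4.5(3) = 126.5.
CS is the area between the demand curve and P* from 0 to Q*: (1/2)(3)(13.5) = 20.25.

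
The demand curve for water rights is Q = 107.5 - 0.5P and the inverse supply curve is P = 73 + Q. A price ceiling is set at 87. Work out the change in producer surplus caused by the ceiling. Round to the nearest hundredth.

-1022.22

Rewriting demand in inverse form: P = 215 - 2Q.
Without the control, 215 - 2Q = 73 + Q so Q* = 47.3333 and P* = 120.3333.
At the ceiling price 87, quantity supplied is (87 - 73)/1 = 14; supply is the short side, so Q = 14 trades at P = 87.
PS goes from (1/2)(47.3333)(47.3333) = 1120.2222 to 98 (computed as (87 - 73)(14) - (1/2)(1)(14)^2), a change of -1022.2222.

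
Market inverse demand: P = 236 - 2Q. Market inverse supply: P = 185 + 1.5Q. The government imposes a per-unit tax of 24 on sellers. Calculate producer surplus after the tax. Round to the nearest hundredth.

Pre-tax equilibrium: 236 - 2Q = 185 + 1.5Q gives Q* = 14.5714, P* = 206.8571.
A tax on sellers shifts supply up by 24: 236 - 2Q = 185 + 1.5Q + 24, so Q_t = 7.7143. Buyers pay P_b = 220.5714; sellers receive P_s = P_b - 24 = 196.5714.
PS = (1/2)(Q_t)(P_s - 185) = (1/2)(7.7143)(11.5714) = 44.6327.

44.63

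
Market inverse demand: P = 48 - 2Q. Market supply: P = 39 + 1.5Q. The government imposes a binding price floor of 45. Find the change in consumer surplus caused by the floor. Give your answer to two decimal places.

Without the control, 48 - 2Q = 39 + 1.5Q so Q* = 2.5714 and P* = 42.8571.
At the floor price 45, quantity demanded is (48 - 45)/2 = 1.5; demand is the short side, so Q = 1.5 trades at P = 45.
CS goes from (1/2)(2.5714)(5.1429) = 6.6122 to 2.25 (computed as (48 - 45)(1.5) - (1/2)(2)(1.5)^2), a change of -4.3622.

-4.36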